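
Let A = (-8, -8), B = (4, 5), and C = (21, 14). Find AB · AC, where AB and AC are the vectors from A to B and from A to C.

634

AB = B − A = (12, 13)
AC = C − A = (29, 22)
AB · AC = 12·29 + 13·22 = 348 + 286 = 634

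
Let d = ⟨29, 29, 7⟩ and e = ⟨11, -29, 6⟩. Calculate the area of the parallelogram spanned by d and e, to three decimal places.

1223.576

i: 29·6 - 7·(-29) = 174 - (-203) = 377
j: 7·11 - 29·6 = 77 - 174 = -97
k: 29·(-29) - 29·11 = -841 - 319 = -1160
d × e = (377, -97, -1160)
|d × e| = √(377² + (-97)² + (-1160)²) = √1497138 ≈ 1223.5759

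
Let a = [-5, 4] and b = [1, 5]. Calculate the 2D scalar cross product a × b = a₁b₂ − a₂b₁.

(-5)·5 - 4·1 = -25 - 4 = -29

-29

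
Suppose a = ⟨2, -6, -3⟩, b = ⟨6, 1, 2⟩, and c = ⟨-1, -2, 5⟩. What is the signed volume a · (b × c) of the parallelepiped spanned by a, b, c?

b × c:
i: 1·5 - 2·(-2) = 5 - (-4) = 9
j: 2·(-1) - 6·5 = -2 - 30 = -32
k: 6·(-2) - 1·(-1) = -12 - (-1) = -11
b × c = (9, -32, -11)
a · (b × c) = 2·9 + (-6)·(-32) + (-3)·(-11) = 18 + 192 + 33 = 243

243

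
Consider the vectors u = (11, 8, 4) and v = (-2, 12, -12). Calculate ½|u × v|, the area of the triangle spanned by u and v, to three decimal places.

120.433

i: 8·(-12) - 4·12 = -96 - 48 = -144
j: 4·(-2) - 11·(-12) = -8 - (-132) = 124
k: 11·12 - 8·(-2) = 132 - (-16) = 148
u × v = (-144, 124, 148)
|u × v| = √((-144)² + 124² + 148²) = √58016 ≈ 240.8651
area = ½ · 240.8651 ≈ 120.433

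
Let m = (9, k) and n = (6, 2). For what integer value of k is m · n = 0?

-27

m · n = 9·6 + k·2 = 54 + 2k
Set equal to 0: 2k = -54, so k = -27.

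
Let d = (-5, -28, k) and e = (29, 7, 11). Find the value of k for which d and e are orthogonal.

31

d · e = (-5)·29 + (-28)·7 + k·11 = -341 + 11k
Set equal to 0: 11k = 341, so k = 31.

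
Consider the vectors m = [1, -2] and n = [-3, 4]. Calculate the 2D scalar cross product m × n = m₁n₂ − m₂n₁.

-2

1·4 - (-2)·(-3) = 4 - 6 = -2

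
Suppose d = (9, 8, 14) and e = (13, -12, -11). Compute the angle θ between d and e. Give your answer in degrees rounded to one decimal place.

110.2

d · e = 9·13 + 8·(-12) + 14·(-11) = 117 - 96 - 154 = -133
|d|² = 81 + 64 + 196 = 341,  |d| = √341 ≈ 18.466185
|e|² = 169 + 144 + 121 = 434,  |e| = √434 ≈ 20.832667
cos θ = -133 / (18.466185 · 20.832667) ≈ -0.34572
θ = arccos(-0.34572) ≈ 110.2°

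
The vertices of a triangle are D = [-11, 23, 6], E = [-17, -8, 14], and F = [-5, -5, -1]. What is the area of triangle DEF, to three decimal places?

282.769

DE = (-6, -31, 8),  DF = (6, -28, -7)
i: (-31)·(-7) - 8·(-28) = 217 - (-224) = 441
j: 8·6 - (-6)·(-7) = 48 - 42 = 6
k: (-6)·(-28) - (-31)·6 = 168 - (-186) = 354
DE × DF = (441, 6, 354)
|DE × DF| = √319833 ≈ 565.5378
area = ½ · 565.5378 ≈ 282.769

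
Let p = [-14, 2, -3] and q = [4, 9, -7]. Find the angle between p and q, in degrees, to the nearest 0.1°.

p · q = (-14)·4 + 2·9 + (-3)·(-7) = -56 + 18 + 21 = -17
|p|² = 196 + 4 + 9 = 209,  |p| = √209 ≈ 14.456832
|q|² = 16 + 81 + 49 = 146,  |q| = √146 ≈ 12.083046
cos θ = -17 / (14.456832 · 12.083046) ≈ -0.09732
θ = arccos(-0.09732) ≈ 95.6°

95.6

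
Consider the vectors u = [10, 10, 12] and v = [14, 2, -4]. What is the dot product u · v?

112

u · v = 10·14 + 10·2 + 12·(-4) = 140 + 20 - 48 = 112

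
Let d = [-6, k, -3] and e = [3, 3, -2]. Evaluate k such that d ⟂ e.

4

d · e = (-6)·3 + k·3 + (-3)·(-2) = -12 + 3k
Set equal to 0: 3k = 12, so k = 4.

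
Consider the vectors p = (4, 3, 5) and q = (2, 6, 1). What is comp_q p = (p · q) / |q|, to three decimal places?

p · q = 4·2 + 3·6 + 5·1 = 8 + 18 + 5 = 31
|q| = √(4 + 36 + 1) = √41 ≈ 6.4031
comp_q p = 31 / √41 ≈ 4.841

4.841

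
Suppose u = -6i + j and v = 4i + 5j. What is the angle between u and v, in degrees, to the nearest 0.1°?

u · v = (-6)·4 + 1·5 = -24 + 5 = -19
|u|² = 36 + 1 = 37,  |u| = √37 ≈ 6.082763
|v|² = 16 + 25 = 41,  |v| = √41 ≈ 6.403124
cos θ = -19 / (6.082763 · 6.403124) ≈ -0.48782
θ = arccos(-0.48782) ≈ 119.2°

119.2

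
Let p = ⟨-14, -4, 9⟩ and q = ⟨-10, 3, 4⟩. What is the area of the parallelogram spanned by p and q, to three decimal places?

i: (-4)·4 - 9·3 = -16 - 27 = -43
j: 9·(-10) - (-14)·4 = -90 - (-56) = -34
k: (-14)·3 - (-4)·(-10) = -42 - 40 = -82
p × q = (-43, -34, -82)
|p × q| = √((-43)² + (-34)² + (-82)²) = √9729 ≈ 98.6357

98.636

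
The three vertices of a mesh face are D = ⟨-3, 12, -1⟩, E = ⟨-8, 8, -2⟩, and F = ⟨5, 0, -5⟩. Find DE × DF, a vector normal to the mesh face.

DE = (-5, -4, -1)
DF = (8, -12, -4)
i: (-4)·(-4) - (-1)·(-12) = 16 - 12 = 4
j: (-1)·8 - (-5)·(-4) = -8 - 20 = -28
k: (-5)·(-12) - (-4)·8 = 60 - (-32) = 92
DE × DF = (4, -28, 92)

(4, -28, 92)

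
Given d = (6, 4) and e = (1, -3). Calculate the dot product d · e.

-6

d · e = 6·1 + 4·(-3) = 6 - 12 = -6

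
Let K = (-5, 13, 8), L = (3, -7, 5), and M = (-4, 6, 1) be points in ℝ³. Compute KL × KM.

(119, 53, -36)

KL = (8, -20, -3)
KM = (1, -7, -7)
i: (-20)·(-7) - (-3)·(-7) = 140 - 21 = 119
j: (-3)·1 - 8·(-7) = -3 - (-56) = 53
k: 8·(-7) - (-20)·1 = -56 - (-20) = -36
KL × KM = (119, 53, -36)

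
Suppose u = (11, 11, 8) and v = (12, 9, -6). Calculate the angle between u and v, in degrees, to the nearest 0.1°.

u · v = 11·12 + 11·9 + 8·(-6) = 132 + 99 - 48 = 183
|u|² = 121 + 121 + 64 = 306,  |u| = √306 ≈ 17.492856
|v|² = 144 + 81 + 36 = 261,  |v| = √261 ≈ 16.155494
cos θ = 183 / (17.492856 · 16.155494) ≈ 0.64755
θ = arccos(0.64755) ≈ 49.6°

49.6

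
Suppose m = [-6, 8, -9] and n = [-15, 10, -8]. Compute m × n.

(26, 87, 60)

i: 8·(-8) - (-9)·10 = -64 - (-90) = 26
j: (-9)·(-15) - (-6)·(-8) = 135 - 48 = 87
k: (-6)·10 - 8·(-15) = -60 - (-120) = 60
m × n = (26, 87, 60)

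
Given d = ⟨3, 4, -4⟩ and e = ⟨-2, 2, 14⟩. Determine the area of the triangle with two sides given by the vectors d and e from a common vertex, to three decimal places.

i: 4·14 - (-4)·2 = 56 - (-8) = 64
j: (-4)·(-2) - 3·14 = 8 - 42 = -34
k: 3·2 - 4·(-2) = 6 - (-8) = 14
d × e = (64, -34, 14)
|d × e| = √(64² + (-34)² + 14²) = √5448 ≈ 73.8106
area = ½ · 73.8106 ≈ 36.905

36.905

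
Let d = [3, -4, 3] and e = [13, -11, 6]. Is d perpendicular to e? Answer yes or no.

d · e = 3·13 + (-4)·(-11) + 3·6 = 39 + 44 + 18 = 101
Nonzero, so the vectors are not orthogonal.

no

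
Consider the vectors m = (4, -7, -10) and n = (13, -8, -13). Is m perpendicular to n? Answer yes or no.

no

m · n = 4·13 + (-7)·(-8) + (-10)·(-13) = 52 + 56 + 130 = 238
Nonzero, so the vectors are not orthogonal.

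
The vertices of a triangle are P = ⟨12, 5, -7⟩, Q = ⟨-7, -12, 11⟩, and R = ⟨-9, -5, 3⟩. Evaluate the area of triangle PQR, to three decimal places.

PQ = (-19, -17, 18),  PR = (-21, -10, 10)
i: (-17)·10 - 18·(-10) = -170 - (-180) = 10
j: 18·(-21) - (-19)·10 = -378 - (-190) = -188
k: (-19)·(-10) - (-17)·(-21) = 190 - 357 = -167
PQ × PR = (10, -188, -167)
|PQ × PR| = √63333 ≈ 251.6605
area = ½ · 251.6605 ≈ 125.830

125.830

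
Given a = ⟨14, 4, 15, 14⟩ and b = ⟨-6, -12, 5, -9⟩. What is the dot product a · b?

-183

a · b = 14·(-6) + 4·(-12) + 15·5 + 14·(-9) = -84 - 48 + 75 - 126 = -183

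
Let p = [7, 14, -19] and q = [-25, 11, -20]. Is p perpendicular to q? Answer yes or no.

no

p · q = 7·(-25) + 14·11 + (-19)·(-20) = -175 + 154 + 380 = 359
Nonzero, so the vectors are not orthogonal.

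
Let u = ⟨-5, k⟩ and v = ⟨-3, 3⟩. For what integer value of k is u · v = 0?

u · v = (-5)·(-3) + k·3 = 15 + 3k
Set equal to 0: 3k = -15, so k = -5.

-5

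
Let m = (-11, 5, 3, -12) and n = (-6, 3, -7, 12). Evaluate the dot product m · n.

-84

m · n = (-11)·(-6) + 5·3 + 3·(-7) + (-12)·12 = 66 + 15 - 21 - 144 = -84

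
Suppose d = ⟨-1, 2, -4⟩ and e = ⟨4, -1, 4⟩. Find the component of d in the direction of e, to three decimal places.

d · e = (-1)·4 + 2·(-1) + (-4)·4 = -4 - 2 - 16 = -22
|e| = √(16 + 1 + 16) = √33 ≈ 5.7446
comp_e d = -22 / √33 ≈ -3.830

-3.830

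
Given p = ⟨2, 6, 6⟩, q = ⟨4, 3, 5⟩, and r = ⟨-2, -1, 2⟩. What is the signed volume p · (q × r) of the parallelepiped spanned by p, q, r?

-74

q × r:
i: 3·2 - 5·(-1) = 6 - (-5) = 11
j: 5·(-2) - 4·2 = -10 - 8 = -18
k: 4·(-1) - 3·(-2) = -4 - (-6) = 2
q × r = (11, -18, 2)
p · (q × r) = 2·11 + 6·(-18) + 6·2 = 22 - 108 + 12 = -74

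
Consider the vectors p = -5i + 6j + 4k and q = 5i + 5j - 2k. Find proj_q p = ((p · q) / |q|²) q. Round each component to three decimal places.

p · q = (-5)·5 + 6·5 + 4·(-2) = -25 + 30 - 8 = -3
|q|² = 25 + 25 + 4 = 54
proj_q p = (-3/54) · (5, 5, -2) ≈ (-0.278, -0.278, 0.111)

(-0.278, -0.278, 0.111)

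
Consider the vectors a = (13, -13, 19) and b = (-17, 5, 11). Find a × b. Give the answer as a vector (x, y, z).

(-238, -466, -156)

i: (-13)·11 - 19·5 = -143 - 95 = -238
j: 19·(-17) - 13·11 = -323 - 143 = -466
k: 13·5 - (-13)·(-17) = 65 - 221 = -156
a × b = (-238, -466, -156)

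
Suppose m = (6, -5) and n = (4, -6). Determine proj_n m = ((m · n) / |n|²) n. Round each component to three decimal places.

(4.154, -6.231)

m · n = 6·4 + (-5)·(-6) = 24 + 30 = 54
|n|² = 16 + 36 = 52
proj_n m = (54/52) · (4, -6) ≈ (4.154, -6.231)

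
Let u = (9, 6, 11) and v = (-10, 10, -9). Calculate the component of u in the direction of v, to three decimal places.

u · v = 9·(-10) + 6·10 + 11·(-9) = -90 + 60 - 99 = -129
|v| = √(100 + 100 + 81) = √281 ≈ 16.7631
comp_v u = -129 / √281 ≈ -7.695

-7.695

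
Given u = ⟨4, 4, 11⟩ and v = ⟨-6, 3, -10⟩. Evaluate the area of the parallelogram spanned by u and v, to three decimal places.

85.446

i: 4·(-10) - 11·3 = -40 - 33 = -73
j: 11·(-6) - 4·(-10) = -66 - (-40) = -26
k: 4·3 - 4·(-6) = 12 - (-24) = 36
u × v = (-73, -26, 36)
|u × v| = √((-73)² + (-26)² + 36²) = √7301 ≈ 85.4459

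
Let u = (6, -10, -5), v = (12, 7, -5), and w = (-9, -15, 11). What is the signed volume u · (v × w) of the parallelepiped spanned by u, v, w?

v × w:
i: 7·11 - (-5)·(-15) = 77 - 75 = 2
j: (-5)·(-9) - 12·11 = 45 - 132 = -87
k: 12·(-15) - 7·(-9) = -180 - (-63) = -117
v × w = (2, -87, -117)
u · (v × w) = 6·2 + (-10)·(-87) + (-5)·(-117) = 12 + 870 + 585 = 1467

1467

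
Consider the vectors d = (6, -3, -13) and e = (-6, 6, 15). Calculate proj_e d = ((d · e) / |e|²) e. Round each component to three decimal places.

d · e = 6·(-6) + (-3)·6 + (-13)·15 = -36 - 18 - 195 = -249
|e|² = 36 + 36 + 225 = 297
proj_e d = (-249/297) · (-6, 6, 15) ≈ (5.030, -5.030, -12.576)

(5.030, -5.030, -12.576)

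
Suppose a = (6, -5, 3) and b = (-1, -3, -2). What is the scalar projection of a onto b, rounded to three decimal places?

0.802

a · b = 6·(-1) + (-5)·(-3) + 3·(-2) = -6 + 15 - 6 = 3
|b| = √(1 + 9 + 4) = √14 ≈ 3.7417
comp_b a = 3 / √14 ≈ 0.802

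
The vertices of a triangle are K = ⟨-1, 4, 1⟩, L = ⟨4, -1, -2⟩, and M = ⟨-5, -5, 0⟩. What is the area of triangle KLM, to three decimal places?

35.348

KL = (5, -5, -3),  KM = (-4, -9, -1)
i: (-5)·(-1) - (-3)·(-9) = 5 - 27 = -22
j: (-3)·(-4) - 5·(-1) = 12 - (-5) = 17
k: 5·(-9) - (-5)·(-4) = -45 - 20 = -65
KL × KM = (-22, 17, -65)
|KL × KM| = √4998 ≈ 70.6965
area = ½ · 70.6965 ≈ 35.348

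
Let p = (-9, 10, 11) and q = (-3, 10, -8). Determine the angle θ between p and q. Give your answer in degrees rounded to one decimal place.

p · q = (-9)·(-3) + 10·10 + 11·(-8) = 27 + 100 - 88 = 39
|p|² = 81 + 100 + 121 = 302,  |p| = √302 ≈ 17.378147
|q|² = 9 + 100 + 64 = 173,  |q| = √173 ≈ 13.152946
cos θ = 39 / (17.378147 · 13.152946) ≈ 0.17062
θ = arccos(0.17062) ≈ 80.2°

80.2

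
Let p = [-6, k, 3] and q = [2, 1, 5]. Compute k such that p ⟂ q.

-3

p · q = (-6)·2 + k·1 + 3·5 = 3 + 1k
Set equal to 0: 1k = -3, so k = -3.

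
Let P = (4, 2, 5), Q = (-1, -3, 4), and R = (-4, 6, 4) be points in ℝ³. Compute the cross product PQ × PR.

(9, 3, -60)

PQ = (-5, -5, -1)
PR = (-8, 4, -1)
i: (-5)·(-1) - (-1)·4 = 5 - (-4) = 9
j: (-1)·(-8) - (-5)·(-1) = 8 - 5 = 3
k: (-5)·4 - (-5)·(-8) = -20 - 40 = -60
PQ × PR = (9, 3, -60)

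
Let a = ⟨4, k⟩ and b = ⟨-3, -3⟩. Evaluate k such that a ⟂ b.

-4

a · b = 4·(-3) + k·(-3) = -12 - 3k
Set equal to 0: -3k = 12, so k = -4.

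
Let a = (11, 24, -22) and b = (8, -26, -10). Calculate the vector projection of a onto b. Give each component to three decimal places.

(-3.010, 9.781, 3.762)

a · b = 11·8 + 24·(-26) + (-22)·(-10) = 88 - 624 + 220 = -316
|b|² = 64 + 676 + 100 = 840
proj_b a = (-316/840) · (8, -26, -10) ≈ (-3.010, 9.781, 3.762)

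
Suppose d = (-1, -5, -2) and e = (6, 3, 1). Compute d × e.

(1, -11, 27)

i: (-5)·1 - (-2)·3 = -5 - (-6) = 1
j: (-2)·6 - (-1)·1 = -12 - (-1) = -11
k: (-1)·3 - (-5)·6 = -3 - (-30) = 27
d × e = (1, -11, 27)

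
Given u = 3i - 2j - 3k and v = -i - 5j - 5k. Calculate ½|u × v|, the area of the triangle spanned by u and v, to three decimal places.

i: (-2)·(-5) - (-3)·(-5) = 10 - 15 = -5
j: (-3)·(-1) - 3·(-5) = 3 - (-15) = 18
k: 3·(-5) - (-2)·(-1) = -15 - 2 = -17
u × v = (-5, 18, -17)
|u × v| = √((-5)² + 18² + (-17)²) = √638 ≈ 25.2587
area = ½ · 25.2587 ≈ 12.629

12.629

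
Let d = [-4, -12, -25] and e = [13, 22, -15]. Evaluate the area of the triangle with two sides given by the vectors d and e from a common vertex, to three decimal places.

414.050

i: (-12)·(-15) - (-25)·22 = 180 - (-550) = 730
j: (-25)·13 - (-4)·(-15) = -325 - 60 = -385
k: (-4)·22 - (-12)·13 = -88 - (-156) = 68
d × e = (730, -385, 68)
|d × e| = √(730² + (-385)² + 68²) = √685749 ≈ 828.0996
area = ½ · 828.0996 ≈ 414.050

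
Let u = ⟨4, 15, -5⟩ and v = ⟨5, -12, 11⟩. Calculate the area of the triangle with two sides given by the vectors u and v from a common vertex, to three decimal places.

i: 15·11 - (-5)·(-12) = 165 - 60 = 105
j: (-5)·5 - 4·11 = -25 - 44 = -69
k: 4·(-12) - 15·5 = -48 - 75 = -123
u × v = (105, -69, -123)
|u × v| = √(105² + (-69)² + (-123)²) = √30915 ≈ 175.8266
area = ½ · 175.8266 ≈ 87.913

87.913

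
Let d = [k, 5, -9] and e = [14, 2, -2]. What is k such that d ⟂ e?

-2

d · e = k·14 + 5·2 + (-9)·(-2) = 28 + 14k
Set equal to 0: 14k = -28, so k = -2.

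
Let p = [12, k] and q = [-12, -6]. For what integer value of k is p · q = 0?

p · q = 12·(-12) + k·(-6) = -144 - 6k
Set equal to 0: -6k = 144, so k = -24.

-24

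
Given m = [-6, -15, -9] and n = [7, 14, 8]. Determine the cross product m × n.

i: (-15)·8 - (-9)·14 = -120 - (-126) = 6
j: (-9)·7 - (-6)·8 = -63 - (-48) = -15
k: (-6)·14 - (-15)·7 = -84 - (-105) = 21
m × n = (6, -15, 21)

(6, -15, 21)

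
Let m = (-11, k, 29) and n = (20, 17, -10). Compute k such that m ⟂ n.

m · n = (-11)·20 + k·17 + 29·(-10) = -510 + 17k
Set equal to 0: 17k = 510, so k = 30.

30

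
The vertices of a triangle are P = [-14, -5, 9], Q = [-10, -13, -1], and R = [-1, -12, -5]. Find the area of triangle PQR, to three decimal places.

57.044

PQ = (4, -8, -10),  PR = (13, -7, -14)
i: (-8)·(-14) - (-10)·(-7) = 112 - 70 = 42
j: (-10)·13 - 4·(-14) = -130 - (-56) = -74
k: 4·(-7) - (-8)·13 = -28 - (-104) = 76
PQ × PR = (42, -74, 76)
|PQ × PR| = √13016 ≈ 114.0877
area = ½ · 114.0877 ≈ 57.044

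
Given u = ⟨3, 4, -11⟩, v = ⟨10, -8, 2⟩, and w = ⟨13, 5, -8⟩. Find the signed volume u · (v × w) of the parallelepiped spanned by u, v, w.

-1108

v × w:
i: (-8)·(-8) - 2·5 = 64 - 10 = 54
j: 2·13 - 10·(-8) = 26 - (-80) = 106
k: 10·5 - (-8)·13 = 50 - (-104) = 154
v × w = (54, 106, 154)
u · (v × w) = 3·54 + 4·106 + (-11)·154 = 162 + 424 - 1694 = -1108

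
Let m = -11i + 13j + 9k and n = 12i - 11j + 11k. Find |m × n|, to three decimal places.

335.007

i: 13·11 - 9·(-11) = 143 - (-99) = 242
j: 9·12 - (-11)·11 = 108 - (-121) = 229
k: (-11)·(-11) - 13·12 = 121 - 156 = -35
m × n = (242, 229, -35)
|m × n| = √(242² + 229² + (-35)²) = √112230 ≈ 335.0075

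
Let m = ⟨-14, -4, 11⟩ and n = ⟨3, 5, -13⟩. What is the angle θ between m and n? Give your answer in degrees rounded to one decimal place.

m · n = (-14)·3 + (-4)·5 + 11·(-13) = -42 - 20 - 143 = -205
|m|² = 196 + 16 + 121 = 333,  |m| = √333 ≈ 18.248288
|n|² = 9 + 25 + 169 = 203,  |n| = √203 ≈ 14.247807
cos θ = -205 / (18.248288 · 14.247807) ≈ -0.78847
θ = arccos(-0.78847) ≈ 142.0°

142.0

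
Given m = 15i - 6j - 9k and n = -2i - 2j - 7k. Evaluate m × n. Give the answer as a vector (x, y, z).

i: (-6)·(-7) - (-9)·(-2) = 42 - 18 = 24
j: (-9)·(-2) - 15·(-7) = 18 - (-105) = 123
k: 15·(-2) - (-6)·(-2) = -30 - 12 = -42
m × n = (24, 123, -42)

(24, 123, -42)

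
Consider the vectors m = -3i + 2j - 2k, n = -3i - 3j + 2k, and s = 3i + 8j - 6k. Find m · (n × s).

0

n × s:
i: (-3)·(-6) - 2·8 = 18 - 16 = 2
j: 2·3 - (-3)·(-6) = 6 - 18 = -12
k: (-3)·8 - (-3)·3 = -24 - (-9) = -15
n × s = (2, -12, -15)
m · (n × s) = (-3)·2 + 2·(-12) + (-2)·(-15) = -6 - 24 + 30 = 0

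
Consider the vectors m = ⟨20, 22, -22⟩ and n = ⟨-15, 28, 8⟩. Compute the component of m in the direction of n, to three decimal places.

4.274

m · n = 20·(-15) + 22·28 + (-22)·8 = -300 + 616 - 176 = 140
|n| = √(225 + 784 + 64) = √1073 ≈ 32.7567
comp_n m = 140 / √1073 ≈ 4.274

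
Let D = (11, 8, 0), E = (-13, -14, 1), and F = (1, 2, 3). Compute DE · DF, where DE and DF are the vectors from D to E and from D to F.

375

DE = E − D = (-24, -22, 1)
DF = F − D = (-10, -6, 3)
DE · DF = (-24)·(-10) + (-22)·(-6) + 1·3 = 240 + 132 + 3 = 375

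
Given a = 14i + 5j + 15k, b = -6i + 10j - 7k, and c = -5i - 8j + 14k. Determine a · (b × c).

b × c:
i: 10·14 - (-7)·(-8) = 140 - 56 = 84
j: (-7)·(-5) - (-6)·14 = 35 - (-84) = 119
k: (-6)·(-8) - 10·(-5) = 48 - (-50) = 98
b × c = (84, 119, 98)
a · (b × c) = 14·84 + 5·119 + 15·98 = 1176 + 595 + 1470 = 3241

3241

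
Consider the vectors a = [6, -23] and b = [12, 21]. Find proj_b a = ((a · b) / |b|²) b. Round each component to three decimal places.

a · b = 6·12 + (-23)·21 = 72 - 483 = -411
|b|² = 144 + 441 = 585
proj_b a = (-411/585) · (12, 21) ≈ (-8.431, -14.754)

(-8.431, -14.754)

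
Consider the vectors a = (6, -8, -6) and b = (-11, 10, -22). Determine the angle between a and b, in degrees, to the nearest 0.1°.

a · b = 6·(-11) + (-8)·10 + (-6)·(-22) = -66 - 80 + 132 = -14
|a|² = 36 + 64 + 36 = 136,  |a| = √136 ≈ 11.661904
|b|² = 121 + 100 + 484 = 705,  |b| = √705 ≈ 26.551836
cos θ = -14 / (11.661904 · 26.551836) ≈ -0.04521
θ = arccos(-0.04521) ≈ 92.6°

92.6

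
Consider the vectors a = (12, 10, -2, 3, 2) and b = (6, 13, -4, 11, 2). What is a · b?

a · b = 12·6 + 10·13 + (-2)·(-4) + 3·11 + 2·2 = 72 + 130 + 8 + 33 + 4 = 247

247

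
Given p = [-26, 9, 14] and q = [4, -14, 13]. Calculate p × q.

(313, 394, 328)

i: 9·13 - 14·(-14) = 117 - (-196) = 313
j: 14·4 - (-26)·13 = 56 - (-338) = 394
k: (-26)·(-14) - 9·4 = 364 - 36 = 328
p × q = (313, 394, 328)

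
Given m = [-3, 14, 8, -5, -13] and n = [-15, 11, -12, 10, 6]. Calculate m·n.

-25

m · n = (-3)·(-15) + 14·11 + 8·(-12) + (-5)·10 + (-13)·6 = 45 + 154 - 96 - 50 - 78 = -25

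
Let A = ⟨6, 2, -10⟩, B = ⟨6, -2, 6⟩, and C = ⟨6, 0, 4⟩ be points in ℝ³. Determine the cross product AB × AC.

(-24, 0, 0)

AB = (0, -4, 16)
AC = (0, -2, 14)
i: (-4)·14 - 16·(-2) = -56 - (-32) = -24
j: 16·0 - 0·14 = 0 - 0 = 0
k: 0·(-2) - (-4)·0 = 0 - 0 = 0
AB × AC = (-24, 0, 0)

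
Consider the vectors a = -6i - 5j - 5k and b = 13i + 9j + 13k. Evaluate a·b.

a · b = (-6)·13 + (-5)·9 + (-5)·13 = -78 - 45 - 65 = -188

-188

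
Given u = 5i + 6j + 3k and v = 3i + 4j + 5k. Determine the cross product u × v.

i: 6·5 - 3·4 = 30 - 12 = 18
j: 3·3 - 5·5 = 9 - 25 = -16
k: 5·4 - 6·3 = 20 - 18 = 2
u × v = (18, -16, 2)

(18, -16, 2)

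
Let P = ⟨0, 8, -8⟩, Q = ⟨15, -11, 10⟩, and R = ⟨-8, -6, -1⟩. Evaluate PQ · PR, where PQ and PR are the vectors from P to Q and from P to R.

PQ = Q − P = (15, -19, 18)
PR = R − P = (-8, -14, 7)
PQ · PR = 15·(-8) + (-19)·(-14) + 18·7 = -120 + 266 + 126 = 272

272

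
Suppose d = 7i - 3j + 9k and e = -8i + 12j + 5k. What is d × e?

i: (-3)·5 - 9·12 = -15 - 108 = -123
j: 9·(-8) - 7·5 = -72 - 35 = -107
k: 7·12 - (-3)·(-8) = 84 - 24 = 60
d × e = (-123, -107, 60)

(-123, -107, 60)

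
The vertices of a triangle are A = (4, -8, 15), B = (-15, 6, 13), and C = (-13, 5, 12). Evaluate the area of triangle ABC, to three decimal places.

14.714

AB = (-19, 14, -2),  AC = (-17, 13, -3)
i: 14·(-3) - (-2)·13 = -42 - (-26) = -16
j: (-2)·(-17) - (-19)·(-3) = 34 - 57 = -23
k: (-19)·13 - 14·(-17) = -247 - (-238) = -9
AB × AC = (-16, -23, -9)
|AB × AC| = √866 ≈ 29.4279
area = ½ · 29.4279 ≈ 14.714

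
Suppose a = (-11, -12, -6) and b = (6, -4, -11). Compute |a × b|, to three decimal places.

223.090

i: (-12)·(-11) - (-6)·(-4) = 132 - 24 = 108
j: (-6)·6 - (-11)·(-11) = -36 - 121 = -157
k: (-11)·(-4) - (-12)·6 = 44 - (-72) = 116
a × b = (108, -157, 116)
|a × b| = √(108² + (-157)² + 116²) = √49769 ≈ 223.0897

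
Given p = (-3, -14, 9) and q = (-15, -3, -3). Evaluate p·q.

60

p · q = (-3)·(-15) + (-14)·(-3) + 9·(-3) = 45 + 42 - 27 = 60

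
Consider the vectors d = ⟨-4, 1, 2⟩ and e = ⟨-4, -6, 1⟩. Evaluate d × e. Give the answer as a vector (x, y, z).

i: 1·1 - 2·(-6) = 1 - (-12) = 13
j: 2·(-4) - (-4)·1 = -8 - (-4) = -4
k: (-4)·(-6) - 1·(-4) = 24 - (-4) = 28
d × e = (13, -4, 28)

(13, -4, 28)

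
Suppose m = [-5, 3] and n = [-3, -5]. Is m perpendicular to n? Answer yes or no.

m · n = (-5)·(-3) + 3·(-5) = 15 - 15 = 0
Zero, so the vectors are orthogonal.

yes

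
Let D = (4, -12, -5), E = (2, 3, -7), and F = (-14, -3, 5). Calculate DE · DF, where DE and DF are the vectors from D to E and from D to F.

DE = E − D = (-2, 15, -2)
DF = F − D = (-18, 9, 10)
DE · DF = (-2)·(-18) + 15·9 + (-2)·10 = 36 + 135 - 20 = 151

151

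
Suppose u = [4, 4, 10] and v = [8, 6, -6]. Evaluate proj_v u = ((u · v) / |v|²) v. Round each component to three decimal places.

u · v = 4·8 + 4·6 + 10·(-6) = 32 + 24 - 60 = -4
|v|² = 64 + 36 + 36 = 136
proj_v u = (-4/136) · (8, 6, -6) ≈ (-0.235, -0.176, 0.176)

(-0.235, -0.176, 0.176)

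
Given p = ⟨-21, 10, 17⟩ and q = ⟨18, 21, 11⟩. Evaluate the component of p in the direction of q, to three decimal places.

p · q = (-21)·18 + 10·21 + 17·11 = -378 + 210 + 187 = 19
|q| = √(324 + 441 + 121) = √886 ≈ 29.7658
comp_q p = 19 / √886 ≈ 0.638

0.638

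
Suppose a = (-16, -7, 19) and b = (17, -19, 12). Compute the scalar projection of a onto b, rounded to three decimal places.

a · b = (-16)·17 + (-7)·(-19) + 19·12 = -272 + 133 + 228 = 89
|b| = √(289 + 361 + 144) = √794 ≈ 28.1780
comp_b a = 89 / √794 ≈ 3.158

3.158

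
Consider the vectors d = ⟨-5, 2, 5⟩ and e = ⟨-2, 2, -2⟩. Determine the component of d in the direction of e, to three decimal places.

1.155

d · e = (-5)·(-2) + 2·2 + 5·(-2) = 10 + 4 - 10 = 4
|e| = √(4 + 4 + 4) = √12 ≈ 3.4641
comp_e d = 4 / √12 ≈ 1.155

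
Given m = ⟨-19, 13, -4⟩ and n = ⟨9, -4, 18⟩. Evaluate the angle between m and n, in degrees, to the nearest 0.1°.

m · n = (-19)·9 + 13·(-4) + (-4)·18 = -171 - 52 - 72 = -295
|m|² = 361 + 169 + 16 = 546,  |m| = √546 ≈ 23.366643
|n|² = 81 + 16 + 324 = 421,  |n| = √421 ≈ 20.518285
cos θ = -295 / (23.366643 · 20.518285) ≈ -0.61530
θ = arccos(-0.61530) ≈ 128.0°

128.0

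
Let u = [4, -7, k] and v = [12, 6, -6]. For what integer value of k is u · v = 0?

1

u · v = 4·12 + (-7)·6 + k·(-6) = 6 - 6k
Set equal to 0: -6k = -6, so k = 1.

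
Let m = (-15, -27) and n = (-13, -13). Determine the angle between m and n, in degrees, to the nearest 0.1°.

15.9

m · n = (-15)·(-13) + (-27)·(-13) = 195 + 351 = 546
|m|² = 225 + 729 = 954,  |m| = √954 ≈ 30.886890
|n|² = 169 + 169 = 338,  |n| = √338 ≈ 18.384776
cos θ = 546 / (30.886890 · 18.384776) ≈ 0.96152
θ = arccos(0.96152) ≈ 15.9°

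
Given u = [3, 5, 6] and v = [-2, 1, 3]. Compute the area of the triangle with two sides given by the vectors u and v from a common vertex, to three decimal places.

13.143

i: 5·3 - 6·1 = 15 - 6 = 9
j: 6·(-2) - 3·3 = -12 - 9 = -21
k: 3·1 - 5·(-2) = 3 - (-10) = 13
u × v = (9, -21, 13)
|u × v| = √(9² + (-21)² + 13²) = √691 ≈ 26.2869
area = ½ · 26.2869 ≈ 13.143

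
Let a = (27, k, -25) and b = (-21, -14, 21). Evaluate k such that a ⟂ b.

-78

a · b = 27·(-21) + k·(-14) + (-25)·21 = -1092 - 14k
Set equal to 0: -14k = 1092, so k = -78.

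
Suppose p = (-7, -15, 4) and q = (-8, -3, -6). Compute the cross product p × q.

(102, -74, -99)

i: (-15)·(-6) - 4·(-3) = 90 - (-12) = 102
j: 4·(-8) - (-7)·(-6) = -32 - 42 = -74
k: (-7)·(-3) - (-15)·(-8) = 21 - 120 = -99
p × q = (102, -74, -99)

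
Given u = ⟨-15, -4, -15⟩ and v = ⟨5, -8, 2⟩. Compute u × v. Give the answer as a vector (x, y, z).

(-128, -45, 140)

i: (-4)·2 - (-15)·(-8) = -8 - 120 = -128
j: (-15)·5 - (-15)·2 = -75 - (-30) = -45
k: (-15)·(-8) - (-4)·5 = 120 - (-20) = 140
u × v = (-128, -45, 140)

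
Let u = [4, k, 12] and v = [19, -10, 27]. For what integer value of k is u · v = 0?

40

u · v = 4·19 + k·(-10) + 12·27 = 400 - 10k
Set equal to 0: -10k = -400, so k = 40.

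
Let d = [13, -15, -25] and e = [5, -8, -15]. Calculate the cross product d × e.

i: (-15)·(-15) - (-25)·(-8) = 225 - 200 = 25
j: (-25)·5 - 13·(-15) = -125 - (-195) = 70
k: 13·(-8) - (-15)·5 = -104 - (-75) = -29
d × e = (25, 70, -29)

(25, 70, -29)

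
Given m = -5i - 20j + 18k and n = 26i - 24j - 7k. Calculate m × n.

(572, 433, 640)

i: (-20)·(-7) - 18·(-24) = 140 - (-432) = 572
j: 18·26 - (-5)·(-7) = 468 - 35 = 433
k: (-5)·(-24) - (-20)·26 = 120 - (-520) = 640
m × n = (572, 433, 640)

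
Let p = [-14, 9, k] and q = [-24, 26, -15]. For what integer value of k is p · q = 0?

38

p · q = (-14)·(-24) + 9·26 + k·(-15) = 570 - 15k
Set equal to 0: -15k = -570, so k = 38.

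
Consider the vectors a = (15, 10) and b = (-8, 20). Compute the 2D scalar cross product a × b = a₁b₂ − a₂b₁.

380

15·20 - 10·(-8) = 300 - (-80) = 380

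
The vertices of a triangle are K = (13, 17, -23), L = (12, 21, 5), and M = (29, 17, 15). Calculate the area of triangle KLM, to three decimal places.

KL = (-1, 4, 28),  KM = (16, 0, 38)
i: 4·38 - 28·0 = 152 - 0 = 152
j: 28·16 - (-1)·38 = 448 - (-38) = 486
k: (-1)·0 - 4·16 = 0 - 64 = -64
KL × KM = (152, 486, -64)
|KL × KM| = √263396 ≈ 513.2212
area = ½ · 513.2212 ≈ 256.611

256.611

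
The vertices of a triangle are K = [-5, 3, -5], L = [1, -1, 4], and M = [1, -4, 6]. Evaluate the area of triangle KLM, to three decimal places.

KL = (6, -4, 9),  KM = (6, -7, 11)
i: (-4)·11 - 9·(-7) = -44 - (-63) = 19
j: 9·6 - 6·11 = 54 - 66 = -12
k: 6·(-7) - (-4)·6 = -42 - (-24) = -18
KL × KM = (19, -12, -18)
|KL × KM| = √829 ≈ 28.7924
area = ½ · 28.7924 ≈ 14.396

14.396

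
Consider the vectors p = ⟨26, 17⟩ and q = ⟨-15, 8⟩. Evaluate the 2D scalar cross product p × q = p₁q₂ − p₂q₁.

26·8 - 17·(-15) = 208 - (-255) = 463

463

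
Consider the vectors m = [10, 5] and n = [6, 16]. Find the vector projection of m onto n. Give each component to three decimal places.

(2.877, 7.671)

m · n = 10·6 + 5·16 = 60 + 80 = 140
|n|² = 36 + 256 = 292
proj_n m = (140/292) · (6, 16) ≈ (2.877, 7.671)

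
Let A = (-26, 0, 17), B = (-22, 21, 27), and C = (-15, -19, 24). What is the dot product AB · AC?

AB = B − A = (4, 21, 10)
AC = C − A = (11, -19, 7)
AB · AC = 4·11 + 21·(-19) + 10·7 = 44 - 399 + 70 = -285

-285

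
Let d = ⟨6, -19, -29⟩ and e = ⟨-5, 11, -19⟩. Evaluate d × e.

i: (-19)·(-19) - (-29)·11 = 361 - (-319) = 680
j: (-29)·(-5) - 6·(-19) = 145 - (-114) = 259
k: 6·11 - (-19)·(-5) = 66 - 95 = -29
d × e = (680, 259, -29)

(680, 259, -29)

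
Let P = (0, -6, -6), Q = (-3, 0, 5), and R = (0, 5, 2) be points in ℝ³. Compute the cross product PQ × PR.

(-73, 24, -33)

PQ = (-3, 6, 11)
PR = (0, 11, 8)
i: 6·8 - 11·11 = 48 - 121 = -73
j: 11·0 - (-3)·8 = 0 - (-24) = 24
k: (-3)·11 - 6·0 = -33 - 0 = -33
PQ × PR = (-73, 24, -33)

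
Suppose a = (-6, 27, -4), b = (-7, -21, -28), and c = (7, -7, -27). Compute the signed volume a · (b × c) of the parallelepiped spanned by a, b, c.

b × c:
i: (-21)·(-27) - (-28)·(-7) = 567 - 196 = 371
j: (-28)·7 - (-7)·(-27) = -196 - 189 = -385
k: (-7)·(-7) - (-21)·7 = 49 - (-147) = 196
b × c = (371, -385, 196)
a · (b × c) = (-6)·371 + 27·(-385) + (-4)·196 = -2226 - 10395 - 784 = -13405

-13405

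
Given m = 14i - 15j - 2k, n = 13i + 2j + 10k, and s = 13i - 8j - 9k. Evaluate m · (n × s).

n × s:
i: 2·(-9) - 10·(-8) = -18 - (-80) = 62
j: 10·13 - 13·(-9) = 130 - (-117) = 247
k: 13·(-8) - 2·13 = -104 - 26 = -130
n × s = (62, 247, -130)
m · (n × s) = 14·62 + (-15)·247 + (-2)·(-130) = 868 - 3705 + 260 = -2577

-2577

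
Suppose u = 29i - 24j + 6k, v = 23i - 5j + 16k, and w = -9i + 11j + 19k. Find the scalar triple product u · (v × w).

v × w:
i: (-5)·19 - 16·11 = -95 - 176 = -271
j: 16·(-9) - 23·19 = -144 - 437 = -581
k: 23·11 - (-5)·(-9) = 253 - 45 = 208
v × w = (-271, -581, 208)
u · (v × w) = 29·(-271) + (-24)·(-581) + 6·208 = -7859 + 13944 + 1248 = 7333

7333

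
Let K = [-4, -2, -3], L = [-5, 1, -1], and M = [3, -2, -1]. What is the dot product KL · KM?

KL = L − K = (-1, 3, 2)
KM = M − K = (7, 0, 2)
KL · KM = (-1)·7 + 3·0 + 2·2 = -7 + 0 + 4 = -3

-3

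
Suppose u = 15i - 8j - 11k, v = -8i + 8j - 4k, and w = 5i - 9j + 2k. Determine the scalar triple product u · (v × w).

-620

v × w:
i: 8·2 - (-4)·(-9) = 16 - 36 = -20
j: (-4)·5 - (-8)·2 = -20 - (-16) = -4
k: (-8)·(-9) - 8·5 = 72 - 40 = 32
v × w = (-20, -4, 32)
u · (v × w) = 15·(-20) + (-8)·(-4) + (-11)·32 = -300 + 32 - 352 = -620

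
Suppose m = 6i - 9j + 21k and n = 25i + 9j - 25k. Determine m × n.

i: (-9)·(-25) - 21·9 = 225 - 189 = 36
j: 21·25 - 6·(-25) = 525 - (-150) = 675
k: 6·9 - (-9)·25 = 54 - (-225) = 279
m × n = (36, 675, 279)

(36, 675, 279)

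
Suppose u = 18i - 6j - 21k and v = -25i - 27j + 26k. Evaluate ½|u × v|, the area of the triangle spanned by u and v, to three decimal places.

i: (-6)·26 - (-21)·(-27) = -156 - 567 = -723
j: (-21)·(-25) - 18·26 = 525 - 468 = 57
k: 18·(-27) - (-6)·(-25) = -486 - 150 = -636
u × v = (-723, 57, -636)
|u × v| = √((-723)² + 57² + (-636)²) = √930474 ≈ 964.6108
area = ½ · 964.6108 ≈ 482.305

482.305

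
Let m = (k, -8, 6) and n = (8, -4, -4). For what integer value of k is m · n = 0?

-1

m · n = k·8 + (-8)·(-4) + 6·(-4) = 8 + 8k
Set equal to 0: 8k = -8, so k = -1.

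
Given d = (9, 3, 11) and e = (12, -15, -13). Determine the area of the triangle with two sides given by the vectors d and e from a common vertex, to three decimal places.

163.644

i: 3·(-13) - 11·(-15) = -39 - (-165) = 126
j: 11·12 - 9·(-13) = 132 - (-117) = 249
k: 9·(-15) - 3·12 = -135 - 36 = -171
d × e = (126, 249, -171)
|d × e| = √(126² + 249² + (-171)²) = √107118 ≈ 327.2889
area = ½ · 327.2889 ≈ 163.644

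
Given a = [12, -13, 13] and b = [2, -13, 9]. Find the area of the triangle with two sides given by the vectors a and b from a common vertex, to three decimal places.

i: (-13)·9 - 13·(-13) = -117 - (-169) = 52
j: 13·2 - 12·9 = 26 - 108 = -82
k: 12·(-13) - (-13)·2 = -156 - (-26) = -130
a × b = (52, -82, -130)
|a × b| = √(52² + (-82)² + (-130)²) = √26328 ≈ 162.2591
area = ½ · 162.2591 ≈ 81.130

81.130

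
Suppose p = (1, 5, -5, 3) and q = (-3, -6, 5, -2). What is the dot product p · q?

-64

p · q = 1·(-3) + 5·(-6) + (-5)·5 + 3·(-2) = -3 - 30 - 25 - 6 = -64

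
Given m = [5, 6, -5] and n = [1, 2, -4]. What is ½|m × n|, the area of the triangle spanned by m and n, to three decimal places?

10.452

i: 6·(-4) - (-5)·2 = -24 - (-10) = -14
j: (-5)·1 - 5·(-4) = -5 - (-20) = 15
k: 5·2 - 6·1 = 10 - 6 = 4
m × n = (-14, 15, 4)
|m × n| = √((-14)² + 15² + 4²) = √437 ≈ 20.9045
area = ½ · 20.9045 ≈ 10.452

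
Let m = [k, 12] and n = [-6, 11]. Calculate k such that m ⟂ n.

m · n = k·(-6) + 12·11 = 132 - 6k
Set equal to 0: -6k = -132, so k = 22.

22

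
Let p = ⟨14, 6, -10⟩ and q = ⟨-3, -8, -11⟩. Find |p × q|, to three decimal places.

i: 6·(-11) - (-10)·(-8) = -66 - 80 = -146
j: (-10)·(-3) - 14·(-11) = 30 - (-154) = 184
k: 14·(-8) - 6·(-3) = -112 - (-18) = -94
p × q = (-146, 184, -94)
|p × q| = √((-146)² + 184² + (-94)²) = √64008 ≈ 252.9980

252.998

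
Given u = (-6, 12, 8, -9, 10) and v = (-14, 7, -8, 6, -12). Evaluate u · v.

u · v = (-6)·(-14) + 12·7 + 8·(-8) + (-9)·6 + 10·(-12) = 84 + 84 - 64 - 54 - 120 = -70

-70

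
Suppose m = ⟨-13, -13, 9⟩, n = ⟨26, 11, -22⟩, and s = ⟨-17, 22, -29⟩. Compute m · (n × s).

-9978

n × s:
i: 11·(-29) - (-22)·22 = -319 - (-484) = 165
j: (-22)·(-17) - 26·(-29) = 374 - (-754) = 1128
k: 26·22 - 11·(-17) = 572 - (-187) = 759
n × s = (165, 1128, 759)
m · (n × s) = (-13)·165 + (-13)·1128 + 9·759 = -2145 - 14664 + 6831 = -9978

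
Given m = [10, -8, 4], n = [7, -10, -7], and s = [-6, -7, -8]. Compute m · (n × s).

-910

n × s:
i: (-10)·(-8) - (-7)·(-7) = 80 - 49 = 31
j: (-7)·(-6) - 7·(-8) = 42 - (-56) = 98
k: 7·(-7) - (-10)·(-6) = -49 - 60 = -109
n × s = (31, 98, -109)
m · (n × s) = 10·31 + (-8)·98 + 4·(-109) = 310 - 784 - 436 = -910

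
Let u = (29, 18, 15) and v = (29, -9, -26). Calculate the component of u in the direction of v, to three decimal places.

u · v = 29·29 + 18·(-9) + 15·(-26) = 841 - 162 - 390 = 289
|v| = √(841 + 81 + 676) = √1598 ≈ 39.9750
comp_v u = 289 / √1598 ≈ 7.230

7.230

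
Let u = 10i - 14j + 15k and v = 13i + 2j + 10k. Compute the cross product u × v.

i: (-14)·10 - 15·2 = -140 - 30 = -170
j: 15·13 - 10·10 = 195 - 100 = 95
k: 10·2 - (-14)·13 = 20 - (-182) = 202
u × v = (-170, 95, 202)

(-170, 95, 202)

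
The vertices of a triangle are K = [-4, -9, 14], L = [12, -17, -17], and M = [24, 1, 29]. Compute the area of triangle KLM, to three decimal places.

KL = (16, -8, -31),  KM = (28, 10, 15)
i: (-8)·15 - (-31)·10 = -120 - (-310) = 190
j: (-31)·28 - 16·15 = -868 - 240 = -1108
k: 16·10 - (-8)·28 = 160 - (-224) = 384
KL × KM = (190, -1108, 384)
|KL × KM| = √1411220 ≈ 1187.9478
area = ½ · 1187.9478 ≈ 593.974

593.974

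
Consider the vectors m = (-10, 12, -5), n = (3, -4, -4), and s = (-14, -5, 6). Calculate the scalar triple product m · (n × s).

n × s:
i: (-4)·6 - (-4)·(-5) = -24 - 20 = -44
j: (-4)·(-14) - 3·6 = 56 - 18 = 38
k: 3·(-5) - (-4)·(-14) = -15 - 56 = -71
n × s = (-44, 38, -71)
m · (n × s) = (-10)·(-44) + 12·38 + (-5)·(-71) = 440 + 456 + 355 = 1251

1251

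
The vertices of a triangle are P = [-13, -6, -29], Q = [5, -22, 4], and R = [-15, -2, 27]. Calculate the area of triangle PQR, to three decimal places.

PQ = (18, -16, 33),  PR = (-2, 4, 56)
i: (-16)·56 - 33·4 = -896 - 132 = -1028
j: 33·(-2) - 18·56 = -66 - 1008 = -1074
k: 18·4 - (-16)·(-2) = 72 - 32 = 40
PQ × PR = (-1028, -1074, 40)
|PQ × PR| = √2211860 ≈ 1487.2323
area = ½ · 1487.2323 ≈ 743.616

743.616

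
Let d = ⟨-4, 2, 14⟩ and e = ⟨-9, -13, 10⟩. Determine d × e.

i: 2·10 - 14·(-13) = 20 - (-182) = 202
j: 14·(-9) - (-4)·10 = -126 - (-40) = -86
k: (-4)·(-13) - 2·(-9) = 52 - (-18) = 70
d × e = (202, -86, 70)

(202, -86, 70)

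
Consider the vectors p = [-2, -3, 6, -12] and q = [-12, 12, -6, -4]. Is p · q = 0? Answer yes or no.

yes

p · q = (-2)·(-12) + (-3)·12 + 6·(-6) + (-12)·(-4) = 24 - 36 - 36 + 48 = 0
Zero, so the vectors are orthogonal.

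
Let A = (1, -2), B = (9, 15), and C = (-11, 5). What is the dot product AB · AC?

23

AB = B − A = (8, 17)
AC = C − A = (-12, 7)
AB · AC = 8·(-12) + 17·7 = -96 + 119 = 23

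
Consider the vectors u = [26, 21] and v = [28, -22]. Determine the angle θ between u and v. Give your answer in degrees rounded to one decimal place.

u · v = 26·28 + 21·(-22) = 728 - 462 = 266
|u|² = 676 + 441 = 1117,  |u| = √1117 ≈ 33.421550
|v|² = 784 + 484 = 1268,  |v| = √1268 ≈ 35.608988
cos θ = 266 / (33.421550 · 35.608988) ≈ 0.22351
θ = arccos(0.22351) ≈ 77.1°

77.1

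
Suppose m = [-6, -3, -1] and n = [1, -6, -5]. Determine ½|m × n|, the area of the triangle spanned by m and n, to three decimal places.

i: (-3)·(-5) - (-1)·(-6) = 15 - 6 = 9
j: (-1)·1 - (-6)·(-5) = -1 - 30 = -31
k: (-6)·(-6) - (-3)·1 = 36 - (-3) = 39
m × n = (9, -31, 39)
|m × n| = √(9² + (-31)² + 39²) = √2563 ≈ 50.6261
area = ½ · 50.6261 ≈ 25.313

25.313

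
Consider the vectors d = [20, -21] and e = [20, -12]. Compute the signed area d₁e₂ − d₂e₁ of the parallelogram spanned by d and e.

180

20·(-12) - (-21)·20 = -240 - (-420) = 180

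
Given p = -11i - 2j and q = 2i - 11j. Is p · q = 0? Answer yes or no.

p · q = (-11)·2 + (-2)·(-11) = -22 + 22 = 0
Zero, so the vectors are orthogonal.

yes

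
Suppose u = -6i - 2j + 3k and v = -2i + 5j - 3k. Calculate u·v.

-7

u · v = (-6)·(-2) + (-2)·5 + 3·(-3) = 12 - 10 - 9 = -7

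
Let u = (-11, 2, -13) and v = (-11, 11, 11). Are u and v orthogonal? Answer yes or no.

u · v = (-11)·(-11) + 2·11 + (-13)·11 = 121 + 22 - 143 = 0
Zero, so the vectors are orthogonal.

yes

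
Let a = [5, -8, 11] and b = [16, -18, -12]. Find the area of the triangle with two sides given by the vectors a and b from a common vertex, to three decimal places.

189.457

i: (-8)·(-12) - 11·(-18) = 96 - (-198) = 294
j: 11·16 - 5·(-12) = 176 - (-60) = 236
k: 5·(-18) - (-8)·16 = -90 - (-128) = 38
a × b = (294, 236, 38)
|a × b| = √(294² + 236² + 38²) = √143576 ≈ 378.9142
area = ½ · 378.9142 ≈ 189.457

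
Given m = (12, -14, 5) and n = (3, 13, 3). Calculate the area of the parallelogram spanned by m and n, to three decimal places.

226.040

i: (-14)·3 - 5·13 = -42 - 65 = -107
j: 5·3 - 12·3 = 15 - 36 = -21
k: 12·13 - (-14)·3 = 156 - (-42) = 198
m × n = (-107, -21, 198)
|m × n| = √((-107)² + (-21)² + 198²) = √51094 ≈ 226.0398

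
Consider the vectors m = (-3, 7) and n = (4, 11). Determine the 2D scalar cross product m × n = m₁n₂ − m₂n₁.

-61

(-3)·11 - 7·4 = -33 - 28 = -61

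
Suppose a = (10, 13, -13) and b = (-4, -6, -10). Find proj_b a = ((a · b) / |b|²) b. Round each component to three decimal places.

(-0.316, -0.474, -0.789)

a · b = 10·(-4) + 13·(-6) + (-13)·(-10) = -40 - 78 + 130 = 12
|b|² = 16 + 36 + 100 = 152
proj_b a = (12/152) · (-4, -6, -10) ≈ (-0.316, -0.474, -0.789)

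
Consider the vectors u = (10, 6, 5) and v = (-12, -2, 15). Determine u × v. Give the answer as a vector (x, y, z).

(100, -210, 52)

i: 6·15 - 5·(-2) = 90 - (-10) = 100
j: 5·(-12) - 10·15 = -60 - 150 = -210
k: 10·(-2) - 6·(-12) = -20 - (-72) = 52
u × v = (100, -210, 52)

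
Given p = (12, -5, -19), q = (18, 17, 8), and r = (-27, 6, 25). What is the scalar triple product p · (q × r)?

-2919

q × r:
i: 17·25 - 8·6 = 425 - 48 = 377
j: 8·(-27) - 18·25 = -216 - 450 = -666
k: 18·6 - 17·(-27) = 108 - (-459) = 567
q × r = (377, -666, 567)
p · (q × r) = 12·377 + (-5)·(-666) + (-19)·567 = 4524 + 3330 - 10773 = -2919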